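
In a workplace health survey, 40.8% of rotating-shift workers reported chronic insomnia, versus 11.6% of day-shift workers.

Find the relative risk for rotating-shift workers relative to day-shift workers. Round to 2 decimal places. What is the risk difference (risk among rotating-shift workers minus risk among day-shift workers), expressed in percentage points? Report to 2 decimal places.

RR = 0.4080 / 0.1160 = 3.52
risk difference = 0.4080 − 0.1160 = 0.2920 → 29.20 percentage points

RR = 3.52; RD = 29.20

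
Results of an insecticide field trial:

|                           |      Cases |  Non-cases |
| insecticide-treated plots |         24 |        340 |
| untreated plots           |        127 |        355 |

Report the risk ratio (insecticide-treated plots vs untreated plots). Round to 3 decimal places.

risk, insecticide-treated plots = 24/364 = 0.0659
risk, untreated plots = 127/482 = 0.2635
RR = 0.0659 / 0.2635 = 0.250

RR ≈ 0.250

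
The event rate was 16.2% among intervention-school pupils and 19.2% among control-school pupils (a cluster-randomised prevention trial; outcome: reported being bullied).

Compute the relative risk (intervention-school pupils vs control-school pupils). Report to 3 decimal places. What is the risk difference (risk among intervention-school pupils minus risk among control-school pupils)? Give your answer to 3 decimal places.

RR = 0.844; RD = -0.030

RR = 0.1620 / 0.1920 = 0.844
risk difference = 0.1620 − 0.1920 = -0.030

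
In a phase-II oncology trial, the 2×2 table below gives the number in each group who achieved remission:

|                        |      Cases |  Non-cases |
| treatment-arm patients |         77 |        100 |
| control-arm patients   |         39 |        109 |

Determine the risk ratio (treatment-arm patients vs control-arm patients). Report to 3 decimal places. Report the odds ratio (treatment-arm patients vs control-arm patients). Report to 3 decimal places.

risk, treatment-arm patients = 77/177 = 0.4350
risk, control-arm patients = 39/148 = 0.2635
RR = 0.4350 / 0.2635 = 1.651
OR = (77 × 109) / (100 × 39) = 8393/3900 ≈ 2.152

RR = 1.651; OR = 2.152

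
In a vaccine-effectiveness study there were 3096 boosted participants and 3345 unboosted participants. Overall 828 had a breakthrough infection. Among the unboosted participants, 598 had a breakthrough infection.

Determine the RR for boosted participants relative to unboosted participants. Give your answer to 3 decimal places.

0.416

boosted participants with the outcome: 828 − 598 = 230
boosted participants without the outcome: 3096 − 230 = 2866
unboosted participants without the outcome: 3345 − 598 = 2747
risk, boosted participants = 230/3096 = 0.0743
risk, unboosted participants = 598/3345 = 0.1788
RR = 0.0743 / 0.1788 = 0.416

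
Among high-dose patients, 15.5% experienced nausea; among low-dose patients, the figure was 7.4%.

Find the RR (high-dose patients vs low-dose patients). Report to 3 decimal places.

RR = 0.1550 / 0.0740 = 2.095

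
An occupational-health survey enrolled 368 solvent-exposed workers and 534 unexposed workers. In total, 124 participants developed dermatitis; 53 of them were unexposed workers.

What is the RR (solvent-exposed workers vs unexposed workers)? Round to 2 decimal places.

solvent-exposed workers with the outcome: 124 − 53 = 71
solvent-exposed workers without the outcome: 368 − 71 = 297
unexposed workers without the outcome: 534 − 53 = 481
risk, solvent-exposed workers = 71/368 = 0.1929
risk, unexposed workers = 53/534 = 0.0993
RR = 0.1929 / 0.0993 = 1.94

RR = 1.94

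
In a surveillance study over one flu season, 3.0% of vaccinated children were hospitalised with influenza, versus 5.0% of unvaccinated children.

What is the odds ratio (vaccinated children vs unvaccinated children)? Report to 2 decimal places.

OR: 0.59

odds, vaccinated children = 0.03000/0.97000 = 0.03093
odds, unvaccinated children = 0.05000/0.95000 = 0.05263
OR = 0.03093 / 0.05263 = 0.59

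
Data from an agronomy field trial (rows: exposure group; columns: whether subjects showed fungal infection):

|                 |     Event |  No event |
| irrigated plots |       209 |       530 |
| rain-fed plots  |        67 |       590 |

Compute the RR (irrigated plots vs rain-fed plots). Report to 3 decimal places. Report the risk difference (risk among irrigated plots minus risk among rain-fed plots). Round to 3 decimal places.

risk, irrigated plots = 209/739 = 0.2828
risk, rain-fed plots = 67/657 = 0.1020
RR = 0.2828 / 0.1020 = 2.773
risk difference = 0.2828 − 0.1020 = 0.181

RR = 2.773; RD = 0.181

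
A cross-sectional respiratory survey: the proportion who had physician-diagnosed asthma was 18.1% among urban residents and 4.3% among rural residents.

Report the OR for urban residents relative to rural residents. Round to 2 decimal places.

OR: 4.92

odds, urban residents = 0.18100/0.81900 = 0.22100
odds, rural residents = 0.04300/0.95700 = 0.04493
OR = 0.22100 / 0.04493 = 4.92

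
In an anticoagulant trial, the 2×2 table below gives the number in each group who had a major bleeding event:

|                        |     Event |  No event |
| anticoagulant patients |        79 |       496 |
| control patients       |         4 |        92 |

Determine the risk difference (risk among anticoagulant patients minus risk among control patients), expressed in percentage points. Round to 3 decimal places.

risk, anticoagulant patients = 79/575 = 0.13739
risk, control patients = 4/96 = 0.04167
risk difference = 0.13739 − 0.04167 = 0.09572 → 9.572 percentage points

RD = 9.572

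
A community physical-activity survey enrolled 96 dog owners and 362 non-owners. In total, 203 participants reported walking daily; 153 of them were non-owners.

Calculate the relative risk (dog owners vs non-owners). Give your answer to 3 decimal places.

RR = 1.232

dog owners with the outcome: 203 − 153 = 50
dog owners without the outcome: 96 − 50 = 46
non-owners without the outcome: 362 − 153 = 209
risk, dog owners = 50/96 = 0.5208
risk, non-owners = 153/362 = 0.4227
RR = 0.5208 / 0.4227 = 1.232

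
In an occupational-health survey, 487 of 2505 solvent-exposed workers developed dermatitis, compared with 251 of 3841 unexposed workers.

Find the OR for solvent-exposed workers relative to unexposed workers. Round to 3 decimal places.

OR: 3.452

odds, solvent-exposed workers = 487/2018 = 0.2413
odds, unexposed workers = 251/3590 = 0.0699
OR = 0.2413 / 0.0699 = 3.452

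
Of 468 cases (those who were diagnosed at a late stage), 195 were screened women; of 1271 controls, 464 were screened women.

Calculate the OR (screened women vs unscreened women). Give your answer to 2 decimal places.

odds, screened women = 195/464 = 0.4203
odds, unscreened women = 273/807 = 0.3383
OR = 0.4203 / 0.3383 = 1.24

OR = 1.24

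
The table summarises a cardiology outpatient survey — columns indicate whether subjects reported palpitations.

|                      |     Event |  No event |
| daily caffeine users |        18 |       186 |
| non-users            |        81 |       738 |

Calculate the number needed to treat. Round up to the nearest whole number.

risk, daily caffeine users = 18/204 = 0.088235
risk, non-users = 81/819 = 0.098901
absolute risk difference = 0.010666
1 / 0.010666 = 93.756 → round up → 94

NNT: 94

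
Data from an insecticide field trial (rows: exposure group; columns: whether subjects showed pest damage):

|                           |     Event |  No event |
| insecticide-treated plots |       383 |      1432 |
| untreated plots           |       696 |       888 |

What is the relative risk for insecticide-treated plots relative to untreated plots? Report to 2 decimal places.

risk, insecticide-treated plots = 383/1815 = 0.2110
risk, untreated plots = 696/1584 = 0.4394
RR = 0.2110 / 0.4394 = 0.48

0.48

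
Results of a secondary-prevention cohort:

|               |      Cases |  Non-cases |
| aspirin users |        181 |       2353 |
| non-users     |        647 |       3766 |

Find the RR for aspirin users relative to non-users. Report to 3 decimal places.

0.487

risk, aspirin users = 181/2534 = 0.0714
risk, non-users = 647/4413 = 0.1466
RR = 0.0714 / 0.1466 = 0.487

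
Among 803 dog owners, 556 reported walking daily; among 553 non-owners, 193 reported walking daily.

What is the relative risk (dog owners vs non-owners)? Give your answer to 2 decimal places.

risk, dog owners = 556/803 = 0.6924
risk, non-owners = 193/553 = 0.3490
RR = 0.6924 / 0.3490 = 1.98

1.98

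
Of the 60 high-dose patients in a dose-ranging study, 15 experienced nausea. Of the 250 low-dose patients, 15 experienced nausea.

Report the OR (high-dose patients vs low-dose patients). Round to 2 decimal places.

OR = (15 × 235) / (45 × 15) = 3525/675 ≈ 5.22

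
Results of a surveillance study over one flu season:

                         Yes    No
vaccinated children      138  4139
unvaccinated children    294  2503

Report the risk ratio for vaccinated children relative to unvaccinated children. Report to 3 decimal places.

risk, vaccinated children = 138/4277 = 0.03227
risk, unvaccinated children = 294/2797 = 0.10511
RR = 0.03227 / 0.10511 = 0.307

0.307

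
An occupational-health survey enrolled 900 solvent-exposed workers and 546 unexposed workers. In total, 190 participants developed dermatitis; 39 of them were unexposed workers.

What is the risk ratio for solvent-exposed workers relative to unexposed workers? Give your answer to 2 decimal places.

solvent-exposed workers with the outcome: 190 − 39 = 151
solvent-exposed workers without the outcome: 900 − 151 = 749
unexposed workers without the outcome: 546 − 39 = 507
risk, solvent-exposed workers = 151/900 = 0.1678
risk, unexposed workers = 39/546 = 0.0714
RR = 0.1678 / 0.0714 = 2.35

2.35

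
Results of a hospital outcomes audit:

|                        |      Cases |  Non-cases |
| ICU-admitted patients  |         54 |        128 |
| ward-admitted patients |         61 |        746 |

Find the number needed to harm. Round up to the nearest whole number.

NNH = 5

risk, ICU-admitted patients = 54/182 = 0.296703
risk, ward-admitted patients = 61/807 = 0.075589
absolute risk difference = 0.221115
1 / 0.221115 = 4.523 → round up → 5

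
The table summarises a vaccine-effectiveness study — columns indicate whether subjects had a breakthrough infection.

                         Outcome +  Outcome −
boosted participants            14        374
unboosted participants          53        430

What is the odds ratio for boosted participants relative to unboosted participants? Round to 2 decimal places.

0.30

odds, boosted participants = 14/374 = 0.03743
odds, unboosted participants = 53/430 = 0.12326
OR = 0.03743 / 0.12326 = 0.30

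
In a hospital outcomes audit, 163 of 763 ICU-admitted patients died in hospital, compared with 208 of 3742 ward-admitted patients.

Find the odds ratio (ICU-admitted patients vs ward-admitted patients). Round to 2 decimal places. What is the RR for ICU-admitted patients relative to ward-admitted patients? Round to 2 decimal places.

OR = (163 × 3534) / (600 × 208) = 576042/124800 ≈ 4.62
risk, ICU-admitted patients = 163/763 = 0.2136
risk, ward-admitted patients = 208/3742 = 0.0556
RR = 0.2136 / 0.0556 = 3.84

OR = 4.62; RR = 3.84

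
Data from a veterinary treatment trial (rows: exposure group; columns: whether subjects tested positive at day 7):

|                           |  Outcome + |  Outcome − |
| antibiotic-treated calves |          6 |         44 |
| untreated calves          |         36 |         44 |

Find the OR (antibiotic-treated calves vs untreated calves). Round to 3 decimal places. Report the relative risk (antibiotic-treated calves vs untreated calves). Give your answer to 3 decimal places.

OR = 0.167; RR = 0.267

OR = (6 × 44) / (44 × 36) = 264/1584 ≈ 0.167
risk, antibiotic-treated calves = 6/50 = 0.1200
risk, untreated calves = 36/80 = 0.4500
RR = 0.1200 / 0.4500 = 0.267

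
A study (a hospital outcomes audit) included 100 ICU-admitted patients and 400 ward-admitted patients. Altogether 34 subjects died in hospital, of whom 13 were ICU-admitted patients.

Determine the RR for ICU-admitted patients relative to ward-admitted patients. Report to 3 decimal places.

RR ≈ 2.476

ICU-admitted patients without the outcome: 100 − 13 = 87
ward-admitted patients with the outcome: 34 − 13 = 21
ward-admitted patients without the outcome: 400 − 21 = 379
risk, ICU-admitted patients = 13/100 = 0.1300
risk, ward-admitted patients = 21/400 = 0.0525
RR = 0.1300 / 0.0525 = 2.476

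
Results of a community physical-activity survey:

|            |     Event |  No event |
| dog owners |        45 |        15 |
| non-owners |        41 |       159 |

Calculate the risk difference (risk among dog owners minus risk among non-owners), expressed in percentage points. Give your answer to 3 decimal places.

54.500

risk, dog owners = 45/60 = 0.7500
risk, non-owners = 41/200 = 0.2050
risk difference = 0.7500 − 0.2050 = 0.5450 → 54.500 percentage points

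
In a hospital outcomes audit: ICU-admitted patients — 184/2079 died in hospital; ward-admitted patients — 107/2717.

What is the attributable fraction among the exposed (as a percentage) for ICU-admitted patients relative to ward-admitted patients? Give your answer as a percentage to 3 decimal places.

risk, ICU-admitted patients = 184/2079 = 0.08850
risk, ward-admitted patients = 107/2717 = 0.03938
AR% = (0.08850 − 0.03938) / 0.08850 = 0.5550 → 55.503%

AR% ≈ 55.503%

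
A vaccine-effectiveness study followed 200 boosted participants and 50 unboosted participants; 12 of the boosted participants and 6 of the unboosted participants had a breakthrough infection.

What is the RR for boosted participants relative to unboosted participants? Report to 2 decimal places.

0.50

risk, boosted participants = 12/200 = 0.0600
risk, unboosted participants = 6/50 = 0.1200
RR = 0.0600 / 0.1200 = 0.50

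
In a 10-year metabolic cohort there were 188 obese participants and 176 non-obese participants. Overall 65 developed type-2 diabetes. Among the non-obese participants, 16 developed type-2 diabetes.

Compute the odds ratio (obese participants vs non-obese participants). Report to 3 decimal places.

OR = 3.525

obese participants with the outcome: 65 − 16 = 49
obese participants without the outcome: 188 − 49 = 139
non-obese participants without the outcome: 176 − 16 = 160
odds, obese participants = 49/139 = 0.3525
odds, non-obese participants = 16/160 = 0.1000
OR = 0.3525 / 0.1000 = 3.525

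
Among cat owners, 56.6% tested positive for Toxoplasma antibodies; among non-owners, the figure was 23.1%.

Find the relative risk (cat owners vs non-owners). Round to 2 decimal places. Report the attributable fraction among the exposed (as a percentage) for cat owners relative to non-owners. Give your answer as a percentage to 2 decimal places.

RR = 2.45; AR% = 59.19%

RR = 0.5660 / 0.2310 = 2.45
AR% = (0.5660 − 0.2310) / 0.5660 = 0.5919 → 59.19%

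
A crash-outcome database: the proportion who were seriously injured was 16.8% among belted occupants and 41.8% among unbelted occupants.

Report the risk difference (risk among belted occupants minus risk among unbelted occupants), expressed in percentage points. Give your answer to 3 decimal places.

-25.000

risk difference = 0.1680 − 0.4180 = -0.2500 → -25.000 percentage points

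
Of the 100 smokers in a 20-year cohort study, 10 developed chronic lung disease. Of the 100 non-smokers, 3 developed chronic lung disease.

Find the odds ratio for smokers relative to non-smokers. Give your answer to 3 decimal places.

OR = (10 × 97) / (90 × 3) = 970/270 ≈ 3.593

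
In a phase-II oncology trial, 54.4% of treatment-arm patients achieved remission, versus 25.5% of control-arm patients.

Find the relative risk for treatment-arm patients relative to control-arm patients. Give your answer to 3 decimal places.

RR = 0.5440 / 0.2550 = 2.133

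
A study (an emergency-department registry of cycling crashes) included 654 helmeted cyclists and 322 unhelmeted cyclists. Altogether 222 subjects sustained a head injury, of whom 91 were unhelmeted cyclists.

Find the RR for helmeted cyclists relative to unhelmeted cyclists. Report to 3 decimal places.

helmeted cyclists with the outcome: 222 − 91 = 131
helmeted cyclists without the outcome: 654 − 131 = 523
unhelmeted cyclists without the outcome: 322 − 91 = 231
risk, helmeted cyclists = 131/654 = 0.2003
risk, unhelmeted cyclists = 91/322 = 0.2826
RR = 0.2003 / 0.2826 = 0.709

0.709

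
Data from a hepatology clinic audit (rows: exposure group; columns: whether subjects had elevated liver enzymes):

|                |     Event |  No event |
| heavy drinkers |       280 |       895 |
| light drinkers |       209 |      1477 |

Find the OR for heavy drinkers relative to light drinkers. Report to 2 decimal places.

OR = (280 × 1477) / (895 × 209) = 413560/187055 ≈ 2.21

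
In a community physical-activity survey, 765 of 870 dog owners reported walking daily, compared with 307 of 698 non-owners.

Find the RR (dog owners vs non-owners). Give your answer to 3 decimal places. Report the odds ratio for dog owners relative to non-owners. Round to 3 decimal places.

risk, dog owners = 765/870 = 0.8793
risk, non-owners = 307/698 = 0.4398
RR = 0.8793 / 0.4398 = 1.999
OR = (765 × 391) / (105 × 307) = 299115/32235 ≈ 9.279

RR = 1.999; OR = 9.279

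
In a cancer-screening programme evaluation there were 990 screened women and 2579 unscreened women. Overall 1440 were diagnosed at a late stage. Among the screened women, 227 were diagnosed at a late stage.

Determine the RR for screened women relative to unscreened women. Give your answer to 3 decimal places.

0.488

screened women without the outcome: 990 − 227 = 763
unscreened women with the outcome: 1440 − 227 = 1213
unscreened women without the outcome: 2579 − 1213 = 1366
risk, screened women = 227/990 = 0.2293
risk, unscreened women = 1213/2579 = 0.4703
RR = 0.2293 / 0.4703 = 0.488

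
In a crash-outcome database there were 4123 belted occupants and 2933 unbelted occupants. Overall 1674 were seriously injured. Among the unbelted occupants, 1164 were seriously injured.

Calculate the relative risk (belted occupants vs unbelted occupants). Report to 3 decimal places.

0.312

belted occupants with the outcome: 1674 − 1164 = 510
belted occupants without the outcome: 4123 − 510 = 3613
unbelted occupants without the outcome: 2933 − 1164 = 1769
risk, belted occupants = 510/4123 = 0.1237
risk, unbelted occupants = 1164/2933 = 0.3969
RR = 0.1237 / 0.3969 = 0.312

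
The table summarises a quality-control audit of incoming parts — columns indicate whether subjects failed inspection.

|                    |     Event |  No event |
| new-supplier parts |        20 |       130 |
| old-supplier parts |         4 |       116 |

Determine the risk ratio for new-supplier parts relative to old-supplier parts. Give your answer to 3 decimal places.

risk, new-supplier parts = 20/150 = 0.13333
risk, old-supplier parts = 4/120 = 0.03333
RR = 0.13333 / 0.03333 = 4.000

4.000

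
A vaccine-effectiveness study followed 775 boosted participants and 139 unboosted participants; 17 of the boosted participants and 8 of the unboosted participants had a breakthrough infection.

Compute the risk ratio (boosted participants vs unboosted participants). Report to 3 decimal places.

RR ≈ 0.381

risk, boosted participants = 17/775 = 0.02194
risk, unboosted participants = 8/139 = 0.05755
RR = 0.02194 / 0.05755 = 0.381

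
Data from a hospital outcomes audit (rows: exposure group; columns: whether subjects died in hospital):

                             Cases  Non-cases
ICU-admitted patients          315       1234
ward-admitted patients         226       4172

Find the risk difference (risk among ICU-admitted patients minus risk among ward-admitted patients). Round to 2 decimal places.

risk, ICU-admitted patients = 315/1549 = 0.2034
risk, ward-admitted patients = 226/4398 = 0.0514
risk difference = 0.2034 − 0.0514 = 0.15

RD = 0.15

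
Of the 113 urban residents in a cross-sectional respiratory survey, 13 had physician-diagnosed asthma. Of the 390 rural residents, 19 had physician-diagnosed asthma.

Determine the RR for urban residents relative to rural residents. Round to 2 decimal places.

risk, urban residents = 13/113 = 0.11504
risk, rural residents = 19/390 = 0.04872
RR = 0.11504 / 0.04872 = 2.36

2.36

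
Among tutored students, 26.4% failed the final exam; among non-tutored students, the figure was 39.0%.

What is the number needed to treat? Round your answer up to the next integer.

absolute risk difference = 0.126000
1 / 0.126000 = 7.937 → round up → 8

8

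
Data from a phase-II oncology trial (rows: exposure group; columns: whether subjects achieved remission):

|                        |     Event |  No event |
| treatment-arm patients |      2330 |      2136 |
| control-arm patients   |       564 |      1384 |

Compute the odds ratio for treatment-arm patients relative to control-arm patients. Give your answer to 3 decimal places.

OR = (2330 × 1384) / (2136 × 564) = 3224720/1204704 ≈ 2.677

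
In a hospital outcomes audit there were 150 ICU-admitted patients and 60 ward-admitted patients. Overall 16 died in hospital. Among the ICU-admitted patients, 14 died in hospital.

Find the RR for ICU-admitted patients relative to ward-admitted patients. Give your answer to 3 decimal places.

2.800

ICU-admitted patients without the outcome: 150 − 14 = 136
ward-admitted patients with the outcome: 16 − 14 = 2
ward-admitted patients without the outcome: 60 − 2 = 58
risk, ICU-admitted patients = 14/150 = 0.09333
risk, ward-admitted patients = 2/60 = 0.03333
RR = 0.09333 / 0.03333 = 2.800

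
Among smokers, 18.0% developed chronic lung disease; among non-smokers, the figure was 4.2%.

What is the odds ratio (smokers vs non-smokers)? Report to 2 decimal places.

OR ≈ 5.01

odds, smokers = 0.18000/0.82000 = 0.21951
odds, non-smokers = 0.04200/0.95800 = 0.04384
OR = 0.21951 / 0.04384 = 5.01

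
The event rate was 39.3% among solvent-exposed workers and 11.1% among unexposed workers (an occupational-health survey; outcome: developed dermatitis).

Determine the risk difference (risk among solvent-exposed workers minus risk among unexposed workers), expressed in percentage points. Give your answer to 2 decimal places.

risk difference = 0.3930 − 0.1110 = 0.2820 → 28.20 percentage points

RD: 28.20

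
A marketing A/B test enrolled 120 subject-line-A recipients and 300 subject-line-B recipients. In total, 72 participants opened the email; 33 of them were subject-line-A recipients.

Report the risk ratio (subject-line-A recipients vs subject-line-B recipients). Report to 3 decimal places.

2.115

subject-line-A recipients without the outcome: 120 − 33 = 87
subject-line-B recipients with the outcome: 72 − 33 = 39
subject-line-B recipients without the outcome: 300 − 39 = 261
risk, subject-line-A recipients = 33/120 = 0.2750
risk, subject-line-B recipients = 39/300 = 0.1300
RR = 0.2750 / 0.1300 = 2.115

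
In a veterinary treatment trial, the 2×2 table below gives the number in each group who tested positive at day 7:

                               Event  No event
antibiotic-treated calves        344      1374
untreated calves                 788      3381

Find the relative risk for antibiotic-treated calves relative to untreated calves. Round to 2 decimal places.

risk, antibiotic-treated calves = 344/1718 = 0.2002
risk, untreated calves = 788/4169 = 0.1890
RR = 0.2002 / 0.1890 = 1.06

1.06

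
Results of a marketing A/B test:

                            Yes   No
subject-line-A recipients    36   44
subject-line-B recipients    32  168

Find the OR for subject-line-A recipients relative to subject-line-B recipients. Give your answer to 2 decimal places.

OR = (36 × 168) / (44 × 32) = 6048/1408 ≈ 4.30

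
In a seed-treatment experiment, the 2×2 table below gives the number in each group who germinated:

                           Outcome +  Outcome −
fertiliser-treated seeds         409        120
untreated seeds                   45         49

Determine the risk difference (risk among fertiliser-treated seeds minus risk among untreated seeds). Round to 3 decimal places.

RD: 0.294

risk, fertiliser-treated seeds = 409/529 = 0.7732
risk, untreated seeds = 45/94 = 0.4787
risk difference = 0.7732 − 0.4787 = 0.294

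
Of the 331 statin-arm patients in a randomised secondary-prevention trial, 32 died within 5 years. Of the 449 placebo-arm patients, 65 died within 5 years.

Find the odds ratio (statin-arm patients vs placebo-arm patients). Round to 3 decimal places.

OR = (32 × 384) / (299 × 65) = 12288/19435 ≈ 0.632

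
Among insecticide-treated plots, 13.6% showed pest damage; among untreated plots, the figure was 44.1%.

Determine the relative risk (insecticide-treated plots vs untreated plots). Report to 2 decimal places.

RR = 0.1360 / 0.4410 = 0.31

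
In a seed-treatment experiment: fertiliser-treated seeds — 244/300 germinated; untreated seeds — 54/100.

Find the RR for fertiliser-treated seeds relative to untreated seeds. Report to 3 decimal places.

risk, fertiliser-treated seeds = 244/300 = 0.8133
risk, untreated seeds = 54/100 = 0.5400
RR = 0.8133 / 0.5400 = 1.506

RR: 1.506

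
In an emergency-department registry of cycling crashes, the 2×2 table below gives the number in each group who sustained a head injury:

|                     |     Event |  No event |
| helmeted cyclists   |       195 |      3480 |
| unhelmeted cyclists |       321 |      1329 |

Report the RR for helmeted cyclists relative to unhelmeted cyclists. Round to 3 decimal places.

risk, helmeted cyclists = 195/3675 = 0.0531
risk, unhelmeted cyclists = 321/1650 = 0.1945
RR = 0.0531 / 0.1945 = 0.273

0.273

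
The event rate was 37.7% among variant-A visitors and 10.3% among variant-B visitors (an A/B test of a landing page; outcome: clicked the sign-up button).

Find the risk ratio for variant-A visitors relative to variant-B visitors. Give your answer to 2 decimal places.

RR = 0.3770 / 0.1030 = 3.66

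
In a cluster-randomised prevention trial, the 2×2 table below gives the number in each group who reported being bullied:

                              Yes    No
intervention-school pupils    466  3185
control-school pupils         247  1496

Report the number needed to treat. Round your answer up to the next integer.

NNT = 72

risk, intervention-school pupils = 466/3651 = 0.127636
risk, control-school pupils = 247/1743 = 0.141710
absolute risk difference = 0.014073
1 / 0.014073 = 71.058 → round up → 72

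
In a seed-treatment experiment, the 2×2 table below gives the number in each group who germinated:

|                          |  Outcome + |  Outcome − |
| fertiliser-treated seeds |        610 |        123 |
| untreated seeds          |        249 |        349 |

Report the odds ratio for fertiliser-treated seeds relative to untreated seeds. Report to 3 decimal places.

OR = (610 × 349) / (123 × 249) = 212890/30627 ≈ 6.951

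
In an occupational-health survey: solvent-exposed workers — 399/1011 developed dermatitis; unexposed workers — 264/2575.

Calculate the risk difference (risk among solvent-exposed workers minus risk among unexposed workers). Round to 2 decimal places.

RD ≈ 0.29

risk, solvent-exposed workers = 399/1011 = 0.3947
risk, unexposed workers = 264/2575 = 0.1025
risk difference = 0.3947 − 0.1025 = 0.29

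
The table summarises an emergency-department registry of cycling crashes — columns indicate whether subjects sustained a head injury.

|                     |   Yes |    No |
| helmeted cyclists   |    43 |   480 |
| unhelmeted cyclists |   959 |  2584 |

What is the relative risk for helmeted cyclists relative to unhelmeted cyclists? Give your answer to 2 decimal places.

RR: 0.30

risk, helmeted cyclists = 43/523 = 0.0822
risk, unhelmeted cyclists = 959/3543 = 0.2707
RR = 0.0822 / 0.2707 = 0.30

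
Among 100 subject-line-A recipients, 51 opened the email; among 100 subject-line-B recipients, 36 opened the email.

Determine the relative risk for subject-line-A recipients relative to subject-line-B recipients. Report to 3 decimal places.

RR = 1.417

risk, subject-line-A recipients = 51/100 = 0.5100
risk, subject-line-B recipients = 36/100 = 0.3600
RR = 0.5100 / 0.3600 = 1.417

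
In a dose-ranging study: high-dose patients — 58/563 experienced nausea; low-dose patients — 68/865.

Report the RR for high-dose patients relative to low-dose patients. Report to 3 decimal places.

RR = 1.310

risk, high-dose patients = 58/563 = 0.1030
risk, low-dose patients = 68/865 = 0.0786
RR = 0.1030 / 0.0786 = 1.310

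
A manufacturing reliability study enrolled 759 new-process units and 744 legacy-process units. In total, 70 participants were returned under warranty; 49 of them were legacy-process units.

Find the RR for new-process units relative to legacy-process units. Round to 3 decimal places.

new-process units with the outcome: 70 − 49 = 21
new-process units without the outcome: 759 − 21 = 738
legacy-process units without the outcome: 744 − 49 = 695
risk, new-process units = 21/759 = 0.02767
risk, legacy-process units = 49/744 = 0.06586
RR = 0.02767 / 0.06586 = 0.420

0.420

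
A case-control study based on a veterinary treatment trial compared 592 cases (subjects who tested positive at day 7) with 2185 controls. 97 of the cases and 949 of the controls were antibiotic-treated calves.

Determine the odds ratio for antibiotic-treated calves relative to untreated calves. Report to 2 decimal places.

odds, antibiotic-treated calves = 97/949 = 0.1022
odds, untreated calves = 495/1236 = 0.4005
OR = 0.1022 / 0.4005 = 0.26

0.26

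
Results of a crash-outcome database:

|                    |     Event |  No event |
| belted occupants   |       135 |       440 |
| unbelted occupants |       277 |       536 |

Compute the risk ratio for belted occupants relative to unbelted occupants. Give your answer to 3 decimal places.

risk, belted occupants = 135/575 = 0.2348
risk, unbelted occupants = 277/813 = 0.3407
RR = 0.2348 / 0.3407 = 0.689

RR: 0.689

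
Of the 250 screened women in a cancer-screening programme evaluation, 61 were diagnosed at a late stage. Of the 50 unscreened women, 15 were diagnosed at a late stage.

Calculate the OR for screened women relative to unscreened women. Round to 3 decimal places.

odds, screened women = 61/189 = 0.3228
odds, unscreened women = 15/35 = 0.4286
OR = 0.3228 / 0.4286 = 0.753

OR ≈ 0.753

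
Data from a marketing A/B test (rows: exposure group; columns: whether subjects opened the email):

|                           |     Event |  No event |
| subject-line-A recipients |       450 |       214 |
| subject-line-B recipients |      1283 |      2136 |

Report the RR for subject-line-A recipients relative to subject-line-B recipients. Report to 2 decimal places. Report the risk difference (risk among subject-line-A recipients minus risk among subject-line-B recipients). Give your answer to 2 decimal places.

RR = 1.81; RD = 0.30

risk, subject-line-A recipients = 450/664 = 0.6777
risk, subject-line-B recipients = 1283/3419 = 0.3753
RR = 0.6777 / 0.3753 = 1.81
risk difference = 0.6777 − 0.3753 = 0.30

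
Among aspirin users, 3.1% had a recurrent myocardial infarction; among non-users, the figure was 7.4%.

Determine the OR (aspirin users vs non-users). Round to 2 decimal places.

0.40

odds, aspirin users = 0.03100/0.96900 = 0.03199
odds, non-users = 0.07400/0.92600 = 0.07991
OR = 0.03199 / 0.07991 = 0.40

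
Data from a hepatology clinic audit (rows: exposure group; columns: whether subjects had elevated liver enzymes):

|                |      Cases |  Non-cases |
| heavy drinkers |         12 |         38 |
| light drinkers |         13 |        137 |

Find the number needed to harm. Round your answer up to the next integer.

NNH = 7

risk, heavy drinkers = 12/50 = 0.240000
risk, light drinkers = 13/150 = 0.086667
absolute risk difference = 0.153333
1 / 0.153333 = 6.522 → round up → 7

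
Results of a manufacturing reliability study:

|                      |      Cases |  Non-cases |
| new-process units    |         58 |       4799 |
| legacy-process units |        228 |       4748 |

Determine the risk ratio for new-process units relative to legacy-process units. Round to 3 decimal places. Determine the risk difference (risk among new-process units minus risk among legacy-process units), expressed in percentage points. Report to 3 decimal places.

RR = 0.261; RD = -3.388

risk, new-process units = 58/4857 = 0.01194
risk, legacy-process units = 228/4976 = 0.04582
RR = 0.01194 / 0.04582 = 0.261
risk difference = 0.01194 − 0.04582 = -0.03388 → -3.388 percentage points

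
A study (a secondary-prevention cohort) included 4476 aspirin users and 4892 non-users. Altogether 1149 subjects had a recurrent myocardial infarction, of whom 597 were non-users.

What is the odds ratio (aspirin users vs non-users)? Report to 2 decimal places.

aspirin users with the outcome: 1149 − 597 = 552
aspirin users without the outcome: 4476 − 552 = 3924
non-users without the outcome: 4892 − 597 = 4295
OR = (552 × 4295) / (3924 × 597) = 2370840/2342628 ≈ 1.01

OR ≈ 1.01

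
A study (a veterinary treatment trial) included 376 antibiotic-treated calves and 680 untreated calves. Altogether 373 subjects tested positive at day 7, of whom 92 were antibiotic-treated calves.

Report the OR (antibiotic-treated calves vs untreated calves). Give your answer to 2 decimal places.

antibiotic-treated calves without the outcome: 376 − 92 = 284
untreated calves with the outcome: 373 − 92 = 281
untreated calves without the outcome: 680 − 281 = 399
odds, antibiotic-treated calves = 92/284 = 0.3239
odds, untreated calves = 281/399 = 0.7043
OR = 0.3239 / 0.7043 = 0.46

0.46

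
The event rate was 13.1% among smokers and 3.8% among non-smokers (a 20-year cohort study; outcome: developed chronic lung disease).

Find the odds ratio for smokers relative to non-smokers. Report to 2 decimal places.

odds, smokers = 0.13100/0.86900 = 0.15075
odds, non-smokers = 0.03800/0.96200 = 0.03950
OR = 0.15075 / 0.03950 = 3.82

OR ≈ 3.82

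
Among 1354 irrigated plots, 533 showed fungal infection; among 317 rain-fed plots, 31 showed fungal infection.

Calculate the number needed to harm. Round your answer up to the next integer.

risk, irrigated plots = 533/1354 = 0.393648
risk, rain-fed plots = 31/317 = 0.097792
absolute risk difference = 0.295857
1 / 0.295857 = 3.380 → round up → 4

4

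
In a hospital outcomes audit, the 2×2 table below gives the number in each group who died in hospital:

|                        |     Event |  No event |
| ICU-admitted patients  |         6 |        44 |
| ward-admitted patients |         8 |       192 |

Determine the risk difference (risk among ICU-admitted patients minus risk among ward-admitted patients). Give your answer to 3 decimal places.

risk, ICU-admitted patients = 6/50 = 0.12000
risk, ward-admitted patients = 8/200 = 0.04000
risk difference = 0.12000 − 0.04000 = 0.080

RD = 0.080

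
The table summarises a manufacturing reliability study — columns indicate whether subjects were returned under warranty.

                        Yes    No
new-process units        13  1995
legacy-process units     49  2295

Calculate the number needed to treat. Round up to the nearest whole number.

70

risk, new-process units = 13/2008 = 0.006474
risk, legacy-process units = 49/2344 = 0.020904
absolute risk difference = 0.014430
1 / 0.014430 = 69.300 → round up → 70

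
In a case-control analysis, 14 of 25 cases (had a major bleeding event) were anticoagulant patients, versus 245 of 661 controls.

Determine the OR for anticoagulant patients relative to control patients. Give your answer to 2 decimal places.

2.16

odds, anticoagulant patients = 14/245 = 0.05714
odds, control patients = 11/416 = 0.02644
OR = 0.05714 / 0.02644 = 2.16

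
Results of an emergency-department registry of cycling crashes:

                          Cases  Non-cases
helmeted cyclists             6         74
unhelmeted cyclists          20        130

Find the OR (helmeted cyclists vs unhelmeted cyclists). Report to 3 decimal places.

odds, helmeted cyclists = 6/74 = 0.0811
odds, unhelmeted cyclists = 20/130 = 0.1538
OR = 0.0811 / 0.1538 = 0.527

OR ≈ 0.527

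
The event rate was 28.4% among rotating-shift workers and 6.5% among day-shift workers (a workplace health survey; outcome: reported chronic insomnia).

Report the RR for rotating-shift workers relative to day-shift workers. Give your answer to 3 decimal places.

RR = 0.2840 / 0.0650 = 4.369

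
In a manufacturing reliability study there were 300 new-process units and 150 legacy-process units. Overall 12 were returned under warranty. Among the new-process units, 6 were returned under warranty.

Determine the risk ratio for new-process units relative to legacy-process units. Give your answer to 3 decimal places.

new-process units without the outcome: 300 − 6 = 294
legacy-process units with the outcome: 12 − 6 = 6
legacy-process units without the outcome: 150 − 6 = 144
risk, new-process units = 6/300 = 0.02000
risk, legacy-process units = 6/150 = 0.04000
RR = 0.02000 / 0.04000 = 0.500

RR: 0.500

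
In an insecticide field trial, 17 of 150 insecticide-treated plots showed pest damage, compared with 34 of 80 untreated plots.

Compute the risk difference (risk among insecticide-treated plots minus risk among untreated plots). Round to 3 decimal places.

RD = -0.312

risk, insecticide-treated plots = 17/150 = 0.1133
risk, untreated plots = 34/80 = 0.4250
risk difference = 0.1133 − 0.4250 = -0.312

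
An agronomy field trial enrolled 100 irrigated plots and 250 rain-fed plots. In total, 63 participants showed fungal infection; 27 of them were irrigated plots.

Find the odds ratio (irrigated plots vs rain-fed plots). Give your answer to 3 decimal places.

2.199

irrigated plots without the outcome: 100 − 27 = 73
rain-fed plots with the outcome: 63 − 27 = 36
rain-fed plots without the outcome: 250 − 36 = 214
OR = (27 × 214) / (73 × 36) = 5778/2628 ≈ 2.199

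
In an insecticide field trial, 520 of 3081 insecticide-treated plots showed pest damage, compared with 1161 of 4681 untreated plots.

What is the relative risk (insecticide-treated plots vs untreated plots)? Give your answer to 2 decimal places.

RR ≈ 0.68

risk, insecticide-treated plots = 520/3081 = 0.1688
risk, untreated plots = 1161/4681 = 0.2480
RR = 0.1688 / 0.2480 = 0.68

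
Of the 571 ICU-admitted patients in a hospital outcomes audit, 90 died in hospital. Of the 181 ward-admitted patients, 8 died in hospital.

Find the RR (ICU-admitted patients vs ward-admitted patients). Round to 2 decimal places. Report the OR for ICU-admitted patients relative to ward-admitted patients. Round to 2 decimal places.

risk, ICU-admitted patients = 90/571 = 0.15762
risk, ward-admitted patients = 8/181 = 0.04420
RR = 0.15762 / 0.04420 = 3.57
odds, ICU-admitted patients = 90/481 = 0.18711
odds, ward-admitted patients = 8/173 = 0.04624
OR = 0.18711 / 0.04624 = 4.05

RR = 3.57; OR = 4.05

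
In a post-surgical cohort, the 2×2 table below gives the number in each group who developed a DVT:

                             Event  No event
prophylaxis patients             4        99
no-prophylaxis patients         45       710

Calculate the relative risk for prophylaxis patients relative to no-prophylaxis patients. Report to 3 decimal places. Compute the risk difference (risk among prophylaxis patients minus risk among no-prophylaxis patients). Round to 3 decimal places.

risk, prophylaxis patients = 4/103 = 0.03883
risk, no-prophylaxis patients = 45/755 = 0.05960
RR = 0.03883 / 0.05960 = 0.652
risk difference = 0.03883 − 0.05960 = -0.021

RR = 0.652; RD = -0.021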